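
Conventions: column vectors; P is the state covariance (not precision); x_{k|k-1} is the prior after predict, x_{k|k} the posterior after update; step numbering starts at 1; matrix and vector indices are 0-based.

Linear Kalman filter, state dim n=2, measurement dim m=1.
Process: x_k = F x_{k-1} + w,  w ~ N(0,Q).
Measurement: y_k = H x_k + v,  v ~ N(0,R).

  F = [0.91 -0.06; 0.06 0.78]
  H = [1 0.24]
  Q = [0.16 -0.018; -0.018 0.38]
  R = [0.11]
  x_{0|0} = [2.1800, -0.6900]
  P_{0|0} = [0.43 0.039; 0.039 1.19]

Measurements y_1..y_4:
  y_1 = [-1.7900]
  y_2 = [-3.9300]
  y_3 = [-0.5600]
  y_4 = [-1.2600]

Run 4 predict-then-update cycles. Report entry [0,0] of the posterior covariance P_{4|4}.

step 1: x^-=[2.0252, -0.4074]  P^-=[0.5161 -0.0227; -0.0227 1.1092]  S=[0.6791]  K=[0.7520; 0.3586]  nu=[-3.7174]  x^+=[-0.7702, -1.7405]  P^+=[0.1321 -0.2058; -0.2058 1.0219]
step 2: x^-=[-0.5964, -1.4038]  P^-=[0.2956 -0.2039; -0.2039 0.9829]  S=[0.3643]  K=[0.6770; 0.0877]  nu=[-2.9967]  x^+=[-2.6251, -1.6667]  P^+=[0.1286 -0.2256; -0.2256 0.9801]
step 3: x^-=[-2.2888, -1.4575]  P^-=[0.2947 -0.2162; -0.2162 0.9556]  S=[0.3560]  K=[0.6821; 0.0371]  nu=[2.0786]  x^+=[-0.8711, -1.3804]  P^+=[0.1291 -0.2252; -0.2252 0.9552]
step 4: x^-=[-0.7098, -1.1290]  P^-=[0.2949 -0.2147; -0.2147 0.9405]  S=[0.3560]  K=[0.6836; 0.0311]  nu=[-0.2792]  x^+=[-0.9007, -1.1376]  P^+=[0.1285 -0.2222; -0.2222 0.9402]

P_post[0,0] = 0.1285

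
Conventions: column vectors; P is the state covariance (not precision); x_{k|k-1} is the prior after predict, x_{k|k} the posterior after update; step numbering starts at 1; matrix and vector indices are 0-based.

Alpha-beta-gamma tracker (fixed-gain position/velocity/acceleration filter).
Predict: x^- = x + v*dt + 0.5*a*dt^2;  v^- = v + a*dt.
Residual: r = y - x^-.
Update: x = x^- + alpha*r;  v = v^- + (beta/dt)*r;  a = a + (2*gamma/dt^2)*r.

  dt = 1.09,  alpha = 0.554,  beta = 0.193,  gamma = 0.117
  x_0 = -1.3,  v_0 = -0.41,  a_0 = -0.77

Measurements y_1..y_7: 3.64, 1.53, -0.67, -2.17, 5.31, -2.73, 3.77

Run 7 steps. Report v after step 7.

step 1: x_pred=-2.2043  r=5.8443  x^+=1.0334  v^+=-0.2145  a^+=0.3811
step 2: x_pred=1.0260  r=0.5040  x^+=1.3052  v^+=0.2901  a^+=0.4803
step 3: x_pred=1.9068  r=-2.5768  x^+=0.4792  v^+=0.3574  a^+=-0.0272
step 4: x_pred=0.8527  r=-3.0227  x^+=-0.8219  v^+=-0.2074  a^+=-0.6225
step 5: x_pred=-1.4178  r=6.7278  x^+=2.3094  v^+=0.3053  a^+=0.7026
step 6: x_pred=3.0595  r=-5.7895  x^+=-0.1479  v^+=0.0460  a^+=-0.4377
step 7: x_pred=-0.3578  r=4.1278  x^+=1.9290  v^+=0.2997  a^+=0.3753

v_post = 0.2997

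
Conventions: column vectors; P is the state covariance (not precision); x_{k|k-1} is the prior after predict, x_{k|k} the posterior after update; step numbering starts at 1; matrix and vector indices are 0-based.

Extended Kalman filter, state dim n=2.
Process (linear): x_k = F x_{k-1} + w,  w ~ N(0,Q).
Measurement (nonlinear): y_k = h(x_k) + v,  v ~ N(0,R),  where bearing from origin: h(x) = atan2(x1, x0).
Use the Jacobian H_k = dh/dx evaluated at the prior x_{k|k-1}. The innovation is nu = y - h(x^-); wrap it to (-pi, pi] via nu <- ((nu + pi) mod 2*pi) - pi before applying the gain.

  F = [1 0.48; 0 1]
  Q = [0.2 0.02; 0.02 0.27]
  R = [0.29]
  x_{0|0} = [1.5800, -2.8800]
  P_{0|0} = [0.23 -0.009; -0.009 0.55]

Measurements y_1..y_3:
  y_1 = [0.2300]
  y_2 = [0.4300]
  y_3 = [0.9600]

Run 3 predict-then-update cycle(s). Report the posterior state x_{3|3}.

step 1: x^-=[0.1976, -2.8800]  P^-=[0.5481 0.2750; 0.2750 0.8200]  H_jac=[0.3456 0.0237]  S=[0.3604]  K=[0.5436; 0.3176]  nu=[1.7323]  x^+=[1.1393, -2.3298]  P^+=[0.4416 0.2128; 0.2128 0.7836]
step 2: x^-=[0.0210, -2.3298]  P^-=[1.0264 0.6089; 0.6089 1.0536]  H_jac=[0.4292 0.0039]  S=[0.4811]  K=[0.9205; 0.5517]  nu=[1.9918]  x^+=[1.8545, -1.2309]  P^+=[0.6187 0.3646; 0.3646 0.9072]
step 3: x^-=[1.2636, -1.2309]  P^-=[1.3777 0.8200; 0.8200 1.1772]  H_jac=[0.3955 0.4061]  S=[0.9631]  K=[0.9116; 0.8331]  nu=[1.7323]  x^+=[2.8428, 0.2123]  P^+=[0.5774 0.0886; 0.0886 0.5087]

x_post = [2.8428, 0.2123]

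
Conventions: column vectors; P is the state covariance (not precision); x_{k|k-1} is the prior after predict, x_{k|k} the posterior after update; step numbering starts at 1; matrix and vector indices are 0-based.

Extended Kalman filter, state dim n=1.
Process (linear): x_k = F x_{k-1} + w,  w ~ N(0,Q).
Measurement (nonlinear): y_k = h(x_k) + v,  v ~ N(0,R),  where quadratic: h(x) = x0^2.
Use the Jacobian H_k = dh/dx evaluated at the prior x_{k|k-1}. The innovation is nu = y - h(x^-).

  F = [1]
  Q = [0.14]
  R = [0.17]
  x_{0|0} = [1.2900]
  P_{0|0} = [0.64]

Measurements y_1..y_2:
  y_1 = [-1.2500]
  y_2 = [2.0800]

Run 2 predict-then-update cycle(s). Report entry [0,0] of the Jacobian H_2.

step 1: x^-=[1.2900]  P^-=[0.7800]  H_jac=[2.5800]  S=[5.3620]  K=[0.3753]  nu=[-2.9141]  x^+=[0.1963]  P^+=[0.0247]
step 2: x^-=[0.1963]  P^-=[0.1647]  H_jac=[0.3926]  S=[0.1954]  K=[0.3310]  nu=[2.0415]  x^+=[0.8721]  P^+=[0.1433]

H_jac[0,0] = 0.3926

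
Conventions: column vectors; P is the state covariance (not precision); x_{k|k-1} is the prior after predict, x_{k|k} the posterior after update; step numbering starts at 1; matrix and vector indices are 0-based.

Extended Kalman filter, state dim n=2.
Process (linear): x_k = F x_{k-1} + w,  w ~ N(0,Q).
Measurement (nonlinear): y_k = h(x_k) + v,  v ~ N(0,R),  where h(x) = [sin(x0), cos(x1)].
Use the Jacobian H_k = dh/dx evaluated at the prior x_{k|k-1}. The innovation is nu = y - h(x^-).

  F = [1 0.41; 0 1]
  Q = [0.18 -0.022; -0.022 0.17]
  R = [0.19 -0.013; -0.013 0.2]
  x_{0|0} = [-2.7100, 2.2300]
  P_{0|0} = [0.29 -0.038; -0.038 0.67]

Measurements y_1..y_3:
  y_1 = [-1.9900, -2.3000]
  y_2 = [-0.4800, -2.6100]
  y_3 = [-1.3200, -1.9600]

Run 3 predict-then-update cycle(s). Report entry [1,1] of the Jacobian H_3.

H_jac[1,1] = -0.6152

step 1: x^-=[-1.7957, 2.2300]  P^-=[0.5515 0.2147; 0.2147 0.8400]  H_jac=[-0.2230 0.0000; 0.0000 -0.7905]  S=[0.2174 0.0248; 0.0248 0.7249]  K=[-0.5410 -0.2156; -0.1160 -0.9120]  nu=[-1.0152, -1.6875]  x^+=[-0.8827, 3.8868]  P^+=[0.4483 0.0456; 0.0456 0.2288]
step 2: x^-=[0.7109, 3.8868]  P^-=[0.7042 0.1175; 0.1175 0.3988]  H_jac=[0.7578 0.0000; 0.0000 0.6781]  S=[0.5944 0.0474; 0.0474 0.3834]  K=[0.8900 0.0978; 0.0945 0.6938]  nu=[-1.1325, -1.8751]  x^+=[-0.4805, 2.4790]  P^+=[0.2215 0.0118; 0.0118 0.2028]
step 3: x^-=[0.5359, 2.4790]  P^-=[0.4452 0.0729; 0.0729 0.3728]  H_jac=[0.8598 0.0000; 0.0000 -0.6152]  S=[0.5192 -0.0516; -0.0516 0.3411]  K=[0.7354 -0.0203; 0.0548 -0.6641]  nu=[-1.8306, -1.1716]  x^+=[-0.7865, 3.1567]  P^+=[0.1628 0.0222; 0.0222 0.2171]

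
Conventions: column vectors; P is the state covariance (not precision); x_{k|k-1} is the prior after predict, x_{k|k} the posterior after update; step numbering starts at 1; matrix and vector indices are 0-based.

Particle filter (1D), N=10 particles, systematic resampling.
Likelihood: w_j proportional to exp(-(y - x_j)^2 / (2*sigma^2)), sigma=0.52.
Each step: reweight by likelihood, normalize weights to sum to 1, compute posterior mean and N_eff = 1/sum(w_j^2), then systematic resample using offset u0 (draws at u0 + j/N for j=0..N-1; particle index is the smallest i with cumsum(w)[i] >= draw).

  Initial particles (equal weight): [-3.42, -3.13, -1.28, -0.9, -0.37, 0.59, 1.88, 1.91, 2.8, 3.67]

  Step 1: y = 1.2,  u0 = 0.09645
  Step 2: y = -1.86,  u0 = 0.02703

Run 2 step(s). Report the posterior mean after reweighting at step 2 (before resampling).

step 1: w=[0.0000, 0.0000, 0.0000, 0.0002, 0.0078, 0.3747, 0.3171, 0.2936, 0.0066, 0.0000]  mean=1.3932  Neff=3.0557  idx=[5, 5, 5, 6, 6, 6, 6, 7, 7, 8]
step 2: w=[0.3333, 0.3333, 0.3333, 0.0000, 0.0000, 0.0000, 0.0000, 0.0000, 0.0000, 0.0000]  mean=0.5900  Neff=3.0000  idx=[0, 0, 0, 0, 1, 1, 1, 2, 2, 2]

post_mean = 0.5900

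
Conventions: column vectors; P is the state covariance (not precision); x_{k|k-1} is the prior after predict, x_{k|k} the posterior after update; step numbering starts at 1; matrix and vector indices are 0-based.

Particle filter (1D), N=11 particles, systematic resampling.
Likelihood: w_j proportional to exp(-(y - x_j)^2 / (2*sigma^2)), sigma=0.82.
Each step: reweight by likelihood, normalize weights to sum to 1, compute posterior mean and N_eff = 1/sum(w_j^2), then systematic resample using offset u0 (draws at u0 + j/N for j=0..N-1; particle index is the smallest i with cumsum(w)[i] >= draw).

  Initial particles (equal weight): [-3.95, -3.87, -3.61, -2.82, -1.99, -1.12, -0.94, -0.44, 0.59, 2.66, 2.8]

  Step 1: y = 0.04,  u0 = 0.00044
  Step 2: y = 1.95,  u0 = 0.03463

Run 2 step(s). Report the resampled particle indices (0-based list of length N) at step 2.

step 1: w=[0.0000, 0.0000, 0.0000, 0.0009, 0.0183, 0.1438, 0.1915, 0.3295, 0.3123, 0.0024, 0.0014]  mean=-0.3306  Neff=3.7908  idx=[3, 5, 6, 6, 7, 7, 7, 7, 8, 8, 8]
step 2: w=[0.0000, 0.0011, 0.0024, 0.0024, 0.0174, 0.0174, 0.0174, 0.0174, 0.3081, 0.3081, 0.3081]  mean=0.5088  Neff=3.4966  idx=[5, 8, 8, 8, 9, 9, 9, 9, 10, 10, 10]

resampled_idx = [5, 8, 8, 8, 9, 9, 9, 9, 10, 10, 10]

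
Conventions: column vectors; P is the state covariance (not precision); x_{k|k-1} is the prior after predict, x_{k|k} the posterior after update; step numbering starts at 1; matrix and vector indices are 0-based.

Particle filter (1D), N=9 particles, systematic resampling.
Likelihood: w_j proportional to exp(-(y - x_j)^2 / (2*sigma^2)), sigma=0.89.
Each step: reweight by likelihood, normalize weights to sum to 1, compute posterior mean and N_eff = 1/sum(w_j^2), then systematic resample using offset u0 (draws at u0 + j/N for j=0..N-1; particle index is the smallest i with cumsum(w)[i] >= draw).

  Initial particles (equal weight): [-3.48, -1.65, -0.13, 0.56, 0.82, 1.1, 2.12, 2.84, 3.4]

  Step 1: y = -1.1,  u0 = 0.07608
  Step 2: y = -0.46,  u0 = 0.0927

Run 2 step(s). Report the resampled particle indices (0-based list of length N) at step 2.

step 1: w=[0.0162, 0.4781, 0.3195, 0.1016, 0.0565, 0.0273, 0.0008, 0.0000, 0.0000]  mean=-0.7517  Neff=2.8972  idx=[1, 1, 1, 1, 2, 2, 2, 3, 4]
step 2: w=[0.0770, 0.0770, 0.0770, 0.0770, 0.1758, 0.1758, 0.1758, 0.0976, 0.0669]  mean=-0.4673  Neff=7.6664  idx=[1, 2, 4, 4, 5, 5, 6, 7, 8]

resampled_idx = [1, 2, 4, 4, 5, 5, 6, 7, 8]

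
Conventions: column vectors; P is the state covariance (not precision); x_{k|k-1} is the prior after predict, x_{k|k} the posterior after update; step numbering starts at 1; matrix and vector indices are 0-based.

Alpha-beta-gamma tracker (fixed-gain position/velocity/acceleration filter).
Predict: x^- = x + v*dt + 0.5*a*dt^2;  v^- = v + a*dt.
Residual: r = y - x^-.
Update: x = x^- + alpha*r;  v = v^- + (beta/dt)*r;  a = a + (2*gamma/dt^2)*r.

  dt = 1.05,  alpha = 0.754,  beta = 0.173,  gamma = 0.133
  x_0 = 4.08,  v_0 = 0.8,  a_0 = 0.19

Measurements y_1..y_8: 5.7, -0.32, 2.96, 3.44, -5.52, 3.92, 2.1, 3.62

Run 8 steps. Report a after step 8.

step 1: x_pred=5.0247  r=0.6753  x^+=5.5339  v^+=1.1108  a^+=0.3529
step 2: x_pred=6.8947  r=-7.2147  x^+=1.4548  v^+=0.2926  a^+=-1.3878
step 3: x_pred=0.9971  r=1.9629  x^+=2.4771  v^+=-0.8411  a^+=-0.9142
step 4: x_pred=1.0900  r=2.3500  x^+=2.8619  v^+=-1.4138  a^+=-0.3472
step 5: x_pred=1.1860  r=-6.7060  x^+=-3.8703  v^+=-2.8833  a^+=-1.9651
step 6: x_pred=-7.9810  r=11.9010  x^+=0.9923  v^+=-2.9858  a^+=0.9062
step 7: x_pred=-1.6432  r=3.7432  x^+=1.1792  v^+=-1.4176  a^+=1.8093
step 8: x_pred=0.6881  r=2.9319  x^+=2.8988  v^+=0.9653  a^+=2.5167

a_post = 2.5167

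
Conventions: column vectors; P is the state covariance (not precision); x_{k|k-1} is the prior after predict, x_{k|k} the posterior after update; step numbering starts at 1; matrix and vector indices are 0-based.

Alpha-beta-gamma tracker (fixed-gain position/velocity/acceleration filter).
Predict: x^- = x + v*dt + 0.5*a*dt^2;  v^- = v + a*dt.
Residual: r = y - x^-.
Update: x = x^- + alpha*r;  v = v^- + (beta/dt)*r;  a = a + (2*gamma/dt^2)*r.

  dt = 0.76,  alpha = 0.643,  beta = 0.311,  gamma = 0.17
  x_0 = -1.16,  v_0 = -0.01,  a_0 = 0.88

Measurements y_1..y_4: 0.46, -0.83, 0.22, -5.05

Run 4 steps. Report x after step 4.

step 1: x_pred=-0.9135  r=1.3735  x^+=-0.0303  v^+=1.2208  a^+=1.6885
step 2: x_pred=1.3851  r=-2.2151  x^+=-0.0392  v^+=1.5976  a^+=0.3845
step 3: x_pred=1.2860  r=-1.0660  x^+=0.6006  v^+=1.4536  a^+=-0.2430
step 4: x_pred=1.6352  r=-6.6852  x^+=-2.6634  v^+=-1.4667  a^+=-4.1782

x_post = -2.6634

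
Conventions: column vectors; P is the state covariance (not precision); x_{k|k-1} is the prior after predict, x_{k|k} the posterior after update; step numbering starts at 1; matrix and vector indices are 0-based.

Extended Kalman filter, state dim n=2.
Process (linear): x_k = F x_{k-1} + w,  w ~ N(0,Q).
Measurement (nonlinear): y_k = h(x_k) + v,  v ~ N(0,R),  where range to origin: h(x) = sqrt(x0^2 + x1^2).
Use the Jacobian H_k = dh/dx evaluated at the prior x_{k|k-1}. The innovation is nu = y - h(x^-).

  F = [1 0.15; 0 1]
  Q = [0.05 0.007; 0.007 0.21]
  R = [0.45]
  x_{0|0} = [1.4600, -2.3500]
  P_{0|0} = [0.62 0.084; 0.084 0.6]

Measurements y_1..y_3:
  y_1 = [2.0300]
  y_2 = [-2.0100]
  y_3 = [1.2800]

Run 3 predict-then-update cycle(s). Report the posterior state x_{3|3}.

x_post = [1.1336, 0.3318]

step 1: x^-=[1.1075, -2.3500]  P^-=[0.7087 0.1810; 0.1810 0.8100]  H_jac=[0.4263 -0.9046]  S=[1.1020]  K=[0.1256; -0.5949]  nu=[-0.5679]  x^+=[1.0362, -2.0122]  P^+=[0.6913 0.2633; 0.2633 0.4200]
step 2: x^-=[0.7344, -2.0122]  P^-=[0.8298 0.3333; 0.3333 0.6300]  H_jac=[0.3428 -0.9394]  S=[0.8888]  K=[-0.0322; -0.5373]  nu=[-4.1520]  x^+=[0.8682, 0.2188]  P^+=[0.8288 0.3179; 0.3179 0.3734]
step 3: x^-=[0.9010, 0.2188]  P^-=[0.9826 0.3809; 0.3809 0.5834]  H_jac=[0.9718 0.2359]  S=[1.5851]  K=[0.6591; 0.3204]  nu=[0.3528]  x^+=[1.1336, 0.3318]  P^+=[0.2940 0.0462; 0.0462 0.4207]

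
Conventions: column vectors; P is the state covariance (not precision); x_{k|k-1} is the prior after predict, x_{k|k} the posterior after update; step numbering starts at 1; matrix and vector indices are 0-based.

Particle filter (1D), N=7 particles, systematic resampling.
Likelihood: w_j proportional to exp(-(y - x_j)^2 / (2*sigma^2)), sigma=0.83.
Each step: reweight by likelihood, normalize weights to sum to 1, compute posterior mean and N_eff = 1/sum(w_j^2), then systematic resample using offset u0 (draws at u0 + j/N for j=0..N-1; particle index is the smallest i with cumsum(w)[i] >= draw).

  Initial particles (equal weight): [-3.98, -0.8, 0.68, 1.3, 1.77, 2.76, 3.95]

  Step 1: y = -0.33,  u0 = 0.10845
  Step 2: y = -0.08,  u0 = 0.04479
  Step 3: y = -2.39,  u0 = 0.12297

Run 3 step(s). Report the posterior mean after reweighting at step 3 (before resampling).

step 1: w=[0.0000, 0.5619, 0.3146, 0.0959, 0.0269, 0.0006, 0.0000]  mean=-0.0618  Neff=2.3548  idx=[1, 1, 1, 1, 2, 2, 3]
step 2: w=[0.1592, 0.1592, 0.1592, 0.1592, 0.1525, 0.1525, 0.0582]  mean=-0.2263  Neff=6.6105  idx=[0, 1, 2, 2, 3, 4, 5]
step 3: w=[0.1995, 0.1995, 0.1995, 0.1995, 0.1995, 0.0013, 0.0013]  mean=-0.7960  Neff=5.0267  idx=[0, 1, 2, 2, 3, 4, 4]

post_mean = -0.7960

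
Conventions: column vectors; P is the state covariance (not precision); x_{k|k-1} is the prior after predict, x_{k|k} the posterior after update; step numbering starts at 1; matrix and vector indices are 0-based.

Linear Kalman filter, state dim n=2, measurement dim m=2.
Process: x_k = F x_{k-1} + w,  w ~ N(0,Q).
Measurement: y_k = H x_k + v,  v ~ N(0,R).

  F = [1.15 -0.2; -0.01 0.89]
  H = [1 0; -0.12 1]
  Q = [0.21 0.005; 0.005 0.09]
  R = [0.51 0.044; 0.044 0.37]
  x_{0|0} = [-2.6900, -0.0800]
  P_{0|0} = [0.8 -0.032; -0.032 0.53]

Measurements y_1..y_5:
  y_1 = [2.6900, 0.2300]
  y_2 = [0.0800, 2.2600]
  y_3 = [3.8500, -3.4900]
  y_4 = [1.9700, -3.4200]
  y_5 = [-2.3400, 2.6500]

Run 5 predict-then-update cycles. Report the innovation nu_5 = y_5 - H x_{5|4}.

step 1: x^-=[-3.0775, -0.0443]  P^-=[1.3039 -0.1314; -0.1314 0.5105]  S=[1.8139 -0.2438; -0.2438 0.9308]  K=[0.7020 -0.1253; 0.0037 0.5663]  nu=[5.7675, -0.0950]  x^+=[0.9832, -0.0767]  P^+=[0.3525 0.0268; 0.0268 0.2129]
step 2: x^-=[1.1460, -0.0781]  P^-=[0.6724 -0.0095; -0.0095 0.2582]  S=[1.1824 -0.0461; -0.0461 0.6402]  K=[0.5648 -0.1001; 0.0078 0.4057]  nu=[-1.0660, 2.4756]  x^+=[0.2961, 0.9179]  P^+=[0.2836 0.0218; 0.0218 0.1531]
step 3: x^-=[0.1570, 0.8140]  P^-=[0.5812 -0.0031; -0.0031 0.2109]  S=[1.0912 -0.0288; -0.0288 0.5900]  K=[0.5300 -0.0976; 0.0066 0.3584]  nu=[3.6930, -4.2851]  x^+=[2.5324, -0.6973]  P^+=[0.2660 0.0191; 0.0191 0.1352]
step 4: x^-=[3.0517, -0.6459]  P^-=[0.5584 -0.0025; -0.0025 0.1968]  S=[1.0684 -0.0255; -0.0255 0.5754]  K=[0.5203 -0.0977; 0.0059 0.3427]  nu=[-1.0817, -2.4079]  x^+=[2.7242, -1.4776]  P^+=[0.2611 0.0181; 0.0181 0.1292]
step 5: x^-=[3.4283, -1.3423]  P^-=[0.5521 -0.0025; -0.0025 0.1921]  S=[1.0621 -0.0247; -0.0247 0.5706]  K=[0.5175 -0.0980; 0.0055 0.3374]  nu=[-5.7683, 4.4037]  x^+=[0.0113, 0.1116]  P^+=[0.2596 0.0177; 0.0177 0.1272]

innov = [-5.7683, 4.4037]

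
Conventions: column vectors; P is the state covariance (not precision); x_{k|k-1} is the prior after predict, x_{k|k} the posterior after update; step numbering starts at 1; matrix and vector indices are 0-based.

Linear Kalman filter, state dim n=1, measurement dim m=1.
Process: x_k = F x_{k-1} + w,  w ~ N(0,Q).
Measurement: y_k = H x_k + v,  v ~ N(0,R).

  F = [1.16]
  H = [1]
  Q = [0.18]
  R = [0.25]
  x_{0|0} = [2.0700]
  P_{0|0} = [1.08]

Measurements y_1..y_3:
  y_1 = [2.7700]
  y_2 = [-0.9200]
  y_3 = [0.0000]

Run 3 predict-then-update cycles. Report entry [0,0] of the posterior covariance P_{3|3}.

step 1: x^-=[2.4012]  P^-=[1.6332]  S=[1.8832]  K=[0.8673]  nu=[0.3688]  x^+=[2.7210]  P^+=[0.2168]
step 2: x^-=[3.1564]  P^-=[0.4717]  S=[0.7217]  K=[0.6536]  nu=[-4.0764]  x^+=[0.4920]  P^+=[0.1634]
step 3: x^-=[0.5707]  P^-=[0.3999]  S=[0.6499]  K=[0.6153]  nu=[-0.5707]  x^+=[0.2195]  P^+=[0.1538]

P_post[0,0] = 0.1538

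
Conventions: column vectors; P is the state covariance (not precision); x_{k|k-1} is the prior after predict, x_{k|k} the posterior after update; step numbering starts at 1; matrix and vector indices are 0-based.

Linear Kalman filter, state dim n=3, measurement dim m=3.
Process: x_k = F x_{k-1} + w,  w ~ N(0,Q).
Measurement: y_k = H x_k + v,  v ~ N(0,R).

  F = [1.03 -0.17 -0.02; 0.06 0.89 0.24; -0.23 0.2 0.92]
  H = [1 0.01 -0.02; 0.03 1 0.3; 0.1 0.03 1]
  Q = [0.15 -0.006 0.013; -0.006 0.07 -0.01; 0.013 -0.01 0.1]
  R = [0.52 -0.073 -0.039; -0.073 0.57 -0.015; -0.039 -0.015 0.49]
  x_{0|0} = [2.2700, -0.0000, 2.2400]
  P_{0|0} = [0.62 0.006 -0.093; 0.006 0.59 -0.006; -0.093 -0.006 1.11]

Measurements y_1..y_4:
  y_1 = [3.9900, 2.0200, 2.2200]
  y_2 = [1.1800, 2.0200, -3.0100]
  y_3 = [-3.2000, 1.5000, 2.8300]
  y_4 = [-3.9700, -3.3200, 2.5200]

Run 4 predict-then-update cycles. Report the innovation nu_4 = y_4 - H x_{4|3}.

step 1: x^-=[2.2933, 0.6738, 1.5387]  P^-=[0.8269 -0.0794 -0.2605; -0.0794 0.5989 0.3252; -0.2605 0.3252 1.1325]  S=[1.3562 -0.2119 -0.2381; -0.2119 1.4572 0.6497; -0.2381 0.6497 1.5982]  K=[0.6100 0.0090 -0.0255; 0.0182 0.4693 0.0217; -0.0717 0.1635 0.6212]  nu=[1.7207, 0.8158, 0.4318]  x^+=[3.3392, 1.0974, 1.8169]  P^+=[0.3165 -0.0283 -0.0672; -0.0283 0.2674 -0.0023; -0.0672 -0.0023 0.3115]
step 2: x^-=[3.2165, 1.6131, 1.1230]  P^-=[0.5063 -0.0705 -0.1474; -0.0705 0.2949 0.1055; -0.1474 0.1055 0.4213]  S=[1.0309 -0.1738 -0.1450; -0.1738 0.9597 0.2122; -0.1450 0.2122 0.8931]  K=[0.4876 -0.0089 -0.0294; -0.0065 0.3278 0.0412; -0.0693 0.1324 0.4161]  nu=[-2.0302, -0.0265, -4.5030]  x^+=[2.3593, 1.4322, -0.6136]  P^+=[0.2545 -0.0305 -0.0578; -0.0305 0.1837 0.0130; -0.0578 0.0130 0.2100]
step 3: x^-=[2.1989, 1.2690, -0.8207]  P^-=[0.4385 -0.0617 -0.1220; -0.0617 0.2292 0.0827; -0.1220 0.0827 0.3306]  S=[0.9623 -0.1592 -0.1246; -0.1592 0.8731 0.1623; -0.1246 0.1623 0.8054]  K=[0.4524 -0.0100 -0.0274; -0.0115 0.2782 0.0458; -0.0652 0.1248 0.3632]  nu=[-5.4280, 0.4113, 3.3927]  x^+=[-0.3538, 1.6011, 0.8166]  P^+=[0.2363 -0.0293 -0.0537; -0.0293 0.1545 0.0170; -0.0537 0.0170 0.1835]
step 4: x^-=[-0.6530, 1.5997, 1.1529]  P^-=[0.4178 -0.0564 -0.1126; -0.0564 0.2064 0.0751; -0.1126 0.0751 0.3056]  S=[0.9413 -0.1516 -0.1167; -0.1516 0.8439 0.1475; -0.1167 0.1475 0.7817]  K=[0.4412 -0.0083 -0.0253; -0.0119 0.2591 0.0462; -0.0627 0.1217 0.3472]  nu=[-3.3100, -5.2460, 1.3844]  x^+=[-2.1047, 0.3439, 1.2023]  P^+=[0.2302 -0.0280 -0.0517; -0.0280 0.1434 0.0177; -0.0517 0.0177 0.1754]

innov = [-3.3100, -5.2460, 1.3844]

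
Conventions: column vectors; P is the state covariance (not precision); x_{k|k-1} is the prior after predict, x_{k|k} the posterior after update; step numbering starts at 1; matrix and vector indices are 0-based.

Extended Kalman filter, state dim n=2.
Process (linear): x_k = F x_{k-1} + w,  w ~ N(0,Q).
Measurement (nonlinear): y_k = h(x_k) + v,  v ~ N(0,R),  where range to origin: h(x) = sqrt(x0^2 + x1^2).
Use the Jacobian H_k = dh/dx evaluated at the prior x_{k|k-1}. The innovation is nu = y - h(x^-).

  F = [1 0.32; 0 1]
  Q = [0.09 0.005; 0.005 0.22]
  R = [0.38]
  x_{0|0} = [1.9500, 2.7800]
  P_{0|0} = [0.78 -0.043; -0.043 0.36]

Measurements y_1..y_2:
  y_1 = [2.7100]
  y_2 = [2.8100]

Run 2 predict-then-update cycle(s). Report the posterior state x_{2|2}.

x_post = [2.5046, 1.9548]

step 1: x^-=[2.8396, 2.7800]  P^-=[0.8793 0.0772; 0.0772 0.5800]  H_jac=[0.7146 0.6996]  S=[1.1900]  K=[0.5734; 0.3873]  nu=[-1.2639]  x^+=[2.1149, 2.2905]  P^+=[0.4881 -0.1871; -0.1871 0.4015]
step 2: x^-=[2.8479, 2.2905]  P^-=[0.4995 -0.0536; -0.0536 0.6215]  H_jac=[0.7792 0.6267]  S=[0.8750]  K=[0.4064; 0.3974]  nu=[-0.8447]  x^+=[2.5046, 1.9548]  P^+=[0.3550 -0.1949; -0.1949 0.4833]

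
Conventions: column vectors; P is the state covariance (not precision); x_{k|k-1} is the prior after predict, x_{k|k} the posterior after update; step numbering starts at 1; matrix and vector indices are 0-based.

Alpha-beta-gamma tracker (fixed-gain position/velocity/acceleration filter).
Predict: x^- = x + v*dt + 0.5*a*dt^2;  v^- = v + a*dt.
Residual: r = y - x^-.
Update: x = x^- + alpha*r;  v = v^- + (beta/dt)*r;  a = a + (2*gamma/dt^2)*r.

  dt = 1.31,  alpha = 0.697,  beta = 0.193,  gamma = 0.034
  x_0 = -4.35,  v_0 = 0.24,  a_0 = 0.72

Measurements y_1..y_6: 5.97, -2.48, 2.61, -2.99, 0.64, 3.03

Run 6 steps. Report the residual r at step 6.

resid = -1.4911

step 1: x_pred=-3.4178  r=9.3878  x^+=3.1255  v^+=2.5663  a^+=1.0920
step 2: x_pred=7.4243  r=-9.9043  x^+=0.5210  v^+=2.5376  a^+=0.6995
step 3: x_pred=4.4455  r=-1.8355  x^+=3.1662  v^+=3.1836  a^+=0.6268
step 4: x_pred=7.8745  r=-10.8645  x^+=0.3019  v^+=2.4040  a^+=0.1963
step 5: x_pred=3.6197  r=-2.9797  x^+=1.5428  v^+=2.2222  a^+=0.0782
step 6: x_pred=4.5211  r=-1.4911  x^+=3.4818  v^+=2.1050  a^+=0.0191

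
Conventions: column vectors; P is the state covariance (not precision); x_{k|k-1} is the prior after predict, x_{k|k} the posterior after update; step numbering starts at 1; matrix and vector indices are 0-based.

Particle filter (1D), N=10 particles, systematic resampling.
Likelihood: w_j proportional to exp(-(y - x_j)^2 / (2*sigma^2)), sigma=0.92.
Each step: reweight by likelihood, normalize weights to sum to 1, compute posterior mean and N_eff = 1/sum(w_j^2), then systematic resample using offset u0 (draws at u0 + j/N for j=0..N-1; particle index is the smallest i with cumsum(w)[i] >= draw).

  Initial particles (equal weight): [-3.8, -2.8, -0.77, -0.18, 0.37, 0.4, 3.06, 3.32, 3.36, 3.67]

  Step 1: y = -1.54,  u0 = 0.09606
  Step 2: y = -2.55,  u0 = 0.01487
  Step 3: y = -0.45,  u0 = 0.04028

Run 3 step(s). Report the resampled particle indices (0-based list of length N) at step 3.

resampled_idx = [2, 8, 8, 8, 8, 8, 9, 9, 9, 9]

step 1: w=[0.0287, 0.2297, 0.4133, 0.1967, 0.0680, 0.0635, 0.0000, 0.0000, 0.0000, 0.0000]  mean=-1.0553  Neff=3.6792  idx=[1, 1, 2, 2, 2, 2, 3, 3, 4, 5]
step 2: w=[0.3668, 0.3668, 0.0586, 0.0586, 0.0586, 0.0586, 0.0138, 0.0138, 0.0025, 0.0022]  mean=-2.2374  Neff=3.5319  idx=[0, 0, 0, 0, 1, 1, 1, 1, 3, 5]
step 3: w=[0.0175, 0.0175, 0.0175, 0.0175, 0.0175, 0.0175, 0.0175, 0.0175, 0.4300, 0.4300]  mean=-1.0541  Neff=2.6862  idx=[2, 8, 8, 8, 8, 8, 9, 9, 9, 9]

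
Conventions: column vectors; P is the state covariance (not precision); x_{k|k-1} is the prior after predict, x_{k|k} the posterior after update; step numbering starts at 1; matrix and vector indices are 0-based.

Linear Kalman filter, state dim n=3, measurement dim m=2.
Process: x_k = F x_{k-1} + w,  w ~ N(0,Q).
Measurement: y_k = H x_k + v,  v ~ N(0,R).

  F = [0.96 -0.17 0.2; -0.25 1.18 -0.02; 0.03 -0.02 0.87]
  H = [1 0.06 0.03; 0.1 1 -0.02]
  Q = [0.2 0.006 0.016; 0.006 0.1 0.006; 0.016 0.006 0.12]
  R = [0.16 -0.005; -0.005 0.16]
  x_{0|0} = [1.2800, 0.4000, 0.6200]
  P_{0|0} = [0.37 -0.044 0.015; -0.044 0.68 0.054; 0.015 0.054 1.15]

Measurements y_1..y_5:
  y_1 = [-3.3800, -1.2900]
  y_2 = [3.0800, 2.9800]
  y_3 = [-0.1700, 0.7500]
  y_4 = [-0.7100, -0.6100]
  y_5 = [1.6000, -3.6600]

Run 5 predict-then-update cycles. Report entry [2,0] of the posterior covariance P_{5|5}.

P_post[2,0] = 0.0345

step 1: x^-=[1.2848, 0.1396, 0.5698]  P^-=[0.6231 -0.2636 0.2346; -0.2636 1.0940 0.0176; 0.2346 0.0176 0.9900]  S=[0.7704 -0.1463; -0.1463 1.2062]  K=[0.7830 -0.0758; -0.0903 0.8738; 0.3559 0.0608]  nu=[-4.6903, -1.5467]  x^+=[-2.2703, -0.7883, -1.1935]  P^+=[0.1265 -0.0281 0.0284; -0.0281 0.1435 0.0230; 0.0284 0.0230 0.8943]
step 2: x^-=[-2.2842, -0.3387, -1.0907]  P^-=[0.3750 -0.0862 0.1968; -0.0862 0.3239 0.0024; 0.1968 0.0024 0.7978]  S=[0.5384 -0.0386; -0.0386 0.4699]  K=[0.6940 -0.0551; -0.0763 0.6647; 0.4137 0.0470]  nu=[5.4172, 3.5253]  x^+=[1.2809, 1.5910, 1.3160]  P^+=[0.1114 -0.0225 0.0439; -0.0225 0.1093 0.0152; 0.0439 0.0152 0.7061]
step 3: x^-=[1.2225, 1.5308, 1.1515]  P^-=[0.3572 -0.0714 0.1776; -0.0714 0.2724 -0.0046; 0.1776 -0.0046 0.6564]  S=[0.5208 -0.0283; -0.0283 0.4215]  K=[0.6853 -0.0470; -0.0720 0.6249; 0.3796 0.0256]  nu=[-1.5188, -0.8800]  x^+=[0.2230, 1.0902, 0.5525]  P^+=[0.1099 -0.0211 0.0426; -0.0211 0.1026 0.0096; 0.0426 0.0096 0.5816]
step 4: x^-=[0.1393, 1.2197, 0.4655]  P^-=[0.3501 -0.0687 0.1556; -0.0687 0.2624 -0.0077; 0.1556 -0.0077 0.5623]  S=[0.5126 -0.0266; -0.0266 0.4121]  K=[0.6817 -0.0454; -0.0719 0.6159; 0.3363 0.0135]  nu=[-0.9364, -1.8343]  x^+=[-0.4158, 0.1573, 0.1258]  P^+=[0.1094 -0.0208 0.0382; -0.0208 0.1011 0.0068; 0.0382 0.0068 0.5045]
step 5: x^-=[-0.4007, 0.2870, 0.0939]  P^-=[0.3449 -0.0681 0.1389; -0.0681 0.2602 -0.0082; 0.1389 -0.0082 0.5038]  S=[0.5065 -0.0263; -0.0263 0.4100]  K=[0.6789 -0.0452; -0.0722 0.6138; 0.3035 0.0087]  nu=[1.9807, -3.9051]  x^+=[1.1204, -2.2529, 0.6611]  P^+=[0.1091 -0.0208 0.0345; -0.0208 0.1008 0.0056; 0.0345 0.0056 0.4572]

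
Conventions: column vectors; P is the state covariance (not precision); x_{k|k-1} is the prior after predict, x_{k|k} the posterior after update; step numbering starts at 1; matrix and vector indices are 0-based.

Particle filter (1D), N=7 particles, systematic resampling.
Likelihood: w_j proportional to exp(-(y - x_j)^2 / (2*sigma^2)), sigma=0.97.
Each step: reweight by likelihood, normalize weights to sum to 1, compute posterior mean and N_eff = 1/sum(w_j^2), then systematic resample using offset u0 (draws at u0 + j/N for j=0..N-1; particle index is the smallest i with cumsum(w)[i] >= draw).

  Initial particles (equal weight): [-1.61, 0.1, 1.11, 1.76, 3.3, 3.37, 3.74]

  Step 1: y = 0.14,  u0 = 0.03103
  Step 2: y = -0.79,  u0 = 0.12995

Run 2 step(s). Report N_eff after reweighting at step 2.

step 1: w=[0.0954, 0.4850, 0.2944, 0.1204, 0.0024, 0.0019, 0.0005]  mean=0.4498  Neff=2.8939  idx=[0, 1, 1, 1, 2, 2, 3]
step 2: w=[0.2336, 0.2192, 0.2192, 0.2192, 0.0490, 0.0490, 0.0105]  mean=-0.1830  Neff=4.9089  idx=[0, 1, 1, 2, 3, 3, 5]

N_eff = 4.9089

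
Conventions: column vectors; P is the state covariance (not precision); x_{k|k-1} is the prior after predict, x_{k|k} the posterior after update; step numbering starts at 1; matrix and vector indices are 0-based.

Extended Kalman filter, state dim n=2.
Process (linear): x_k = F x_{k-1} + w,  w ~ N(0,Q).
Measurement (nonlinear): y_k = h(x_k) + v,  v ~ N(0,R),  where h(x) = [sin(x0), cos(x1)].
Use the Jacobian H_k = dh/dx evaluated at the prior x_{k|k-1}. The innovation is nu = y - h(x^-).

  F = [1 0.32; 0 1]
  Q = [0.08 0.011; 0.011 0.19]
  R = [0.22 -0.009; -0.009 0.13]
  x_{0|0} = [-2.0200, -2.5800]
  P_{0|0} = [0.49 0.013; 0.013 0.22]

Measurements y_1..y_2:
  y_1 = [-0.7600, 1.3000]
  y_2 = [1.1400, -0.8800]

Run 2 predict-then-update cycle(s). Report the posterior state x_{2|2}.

x_post = [-3.7005, -2.2257]

step 1: x^-=[-2.8456, -2.5800]  P^-=[0.6008 0.0944; 0.0944 0.4100]  H_jac=[-0.9565 0.0000; 0.0000 0.5325]  S=[0.7697 -0.0571; -0.0571 0.2463]  K=[-0.7443 0.0316; -0.0525 0.8744]  nu=[-0.4683, 2.1464]  x^+=[-2.4292, -0.6786]  P^+=[0.1715 0.0203; 0.0203 0.2143]
step 2: x^-=[-2.6464, -0.6786]  P^-=[0.2864 0.0999; 0.0999 0.4043]  H_jac=[-0.8799 0.0000; 0.0000 0.6277]  S=[0.4417 -0.0642; -0.0642 0.2893]  K=[-0.5570 0.0932; -0.0739 0.8609]  nu=[1.6152, -1.6585]  x^+=[-3.7005, -2.2257]  P^+=[0.1402 0.0273; 0.0273 0.1794]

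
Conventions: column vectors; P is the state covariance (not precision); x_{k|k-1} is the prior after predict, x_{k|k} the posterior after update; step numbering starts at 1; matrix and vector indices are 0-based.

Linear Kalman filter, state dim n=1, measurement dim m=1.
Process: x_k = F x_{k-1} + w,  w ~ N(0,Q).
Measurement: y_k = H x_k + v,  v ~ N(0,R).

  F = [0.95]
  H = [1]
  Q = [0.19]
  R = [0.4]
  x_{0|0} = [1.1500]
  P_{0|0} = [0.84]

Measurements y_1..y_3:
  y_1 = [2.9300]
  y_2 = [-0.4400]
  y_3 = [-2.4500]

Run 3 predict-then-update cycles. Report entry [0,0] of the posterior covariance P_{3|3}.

P_post[0,0] = 0.1948

step 1: x^-=[1.0925]  P^-=[0.9481]  S=[1.3481]  K=[0.7033]  nu=[1.8375]  x^+=[2.3848]  P^+=[0.2813]
step 2: x^-=[2.2655]  P^-=[0.4439]  S=[0.8439]  K=[0.5260]  nu=[-2.7055]  x^+=[0.8424]  P^+=[0.2104]
step 3: x^-=[0.8003]  P^-=[0.3799]  S=[0.7799]  K=[0.4871]  nu=[-3.2503]  x^+=[-0.7829]  P^+=[0.1948]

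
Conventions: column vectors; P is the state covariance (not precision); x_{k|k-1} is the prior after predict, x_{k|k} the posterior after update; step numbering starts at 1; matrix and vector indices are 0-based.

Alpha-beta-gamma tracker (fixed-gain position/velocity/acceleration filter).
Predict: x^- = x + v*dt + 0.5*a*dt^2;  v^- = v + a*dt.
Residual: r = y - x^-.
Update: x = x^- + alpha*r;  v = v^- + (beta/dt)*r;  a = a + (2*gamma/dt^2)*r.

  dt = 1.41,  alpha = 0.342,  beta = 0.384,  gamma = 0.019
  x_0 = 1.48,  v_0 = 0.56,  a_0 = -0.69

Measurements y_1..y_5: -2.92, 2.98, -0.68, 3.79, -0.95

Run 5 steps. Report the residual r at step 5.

resid = 1.1841

step 1: x_pred=1.5837  r=-4.5037  x^+=0.0434  v^+=-1.6394  a^+=-0.7761
step 2: x_pred=-3.0396  r=6.0196  x^+=-0.9809  v^+=-1.0943  a^+=-0.6610
step 3: x_pred=-3.1810  r=2.5010  x^+=-2.3257  v^+=-1.3452  a^+=-0.6132
step 4: x_pred=-4.8320  r=8.6220  x^+=-1.8833  v^+=0.1382  a^+=-0.4484
step 5: x_pred=-2.1341  r=1.1841  x^+=-1.7292  v^+=-0.1715  a^+=-0.4258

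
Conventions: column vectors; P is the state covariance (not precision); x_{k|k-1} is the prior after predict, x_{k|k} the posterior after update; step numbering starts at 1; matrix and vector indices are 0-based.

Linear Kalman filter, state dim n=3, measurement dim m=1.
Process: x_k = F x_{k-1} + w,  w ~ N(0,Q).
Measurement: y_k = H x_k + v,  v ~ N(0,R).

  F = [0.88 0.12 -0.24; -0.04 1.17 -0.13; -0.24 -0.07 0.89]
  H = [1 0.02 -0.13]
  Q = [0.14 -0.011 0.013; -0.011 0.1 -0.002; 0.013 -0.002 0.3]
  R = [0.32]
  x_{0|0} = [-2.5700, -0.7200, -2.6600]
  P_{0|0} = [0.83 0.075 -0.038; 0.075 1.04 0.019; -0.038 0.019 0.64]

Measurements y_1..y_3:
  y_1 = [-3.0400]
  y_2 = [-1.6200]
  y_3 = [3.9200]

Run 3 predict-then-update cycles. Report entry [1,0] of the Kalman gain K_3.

step 1: x^-=[-1.7096, -0.3938, -1.7002]  P^-=[0.8654 0.2010 -0.3441; 0.2010 1.5226 -0.1540; -0.3441 -0.1540 0.8762]  S=[1.2991]  K=[0.7037; 0.1936; -0.3549]  nu=[-1.5435]  x^+=[-2.7957, -0.6926, -1.1523]  P^+=[0.2221 0.0240 -0.0197; 0.0240 1.4739 -0.0647; -0.0197 -0.0647 0.7126]
step 2: x^-=[-2.2668, -0.5487, -0.3061]  P^-=[0.3914 0.2562 -0.2252; 0.2562 2.1473 -0.2776; -0.2252 -0.2776 0.9017]  S=[0.7977]  K=[0.5338; 0.4203; -0.4362]  nu=[0.6180]  x^+=[-1.9370, -0.2889, -0.5757]  P^+=[0.1641 0.0773 -0.0395; 0.0773 2.0064 -0.1314; -0.0395 -0.1314 0.7499]
step 3: x^-=[-1.6010, -0.1857, -0.0273]  P^-=[0.3797 0.4106 -0.2551; 0.4106 2.8918 -0.4108; -0.2551 -0.4108 0.9491]  S=[0.8018]  K=[0.5252; 0.6508; -0.4823]  nu=[5.5212]  x^+=[1.2987, 3.4075, -2.6900]  P^+=[0.1586 0.1365 -0.0520; 0.1365 2.5522 -0.1591; -0.0520 -0.1591 0.7626]

K[1,0] = 0.6508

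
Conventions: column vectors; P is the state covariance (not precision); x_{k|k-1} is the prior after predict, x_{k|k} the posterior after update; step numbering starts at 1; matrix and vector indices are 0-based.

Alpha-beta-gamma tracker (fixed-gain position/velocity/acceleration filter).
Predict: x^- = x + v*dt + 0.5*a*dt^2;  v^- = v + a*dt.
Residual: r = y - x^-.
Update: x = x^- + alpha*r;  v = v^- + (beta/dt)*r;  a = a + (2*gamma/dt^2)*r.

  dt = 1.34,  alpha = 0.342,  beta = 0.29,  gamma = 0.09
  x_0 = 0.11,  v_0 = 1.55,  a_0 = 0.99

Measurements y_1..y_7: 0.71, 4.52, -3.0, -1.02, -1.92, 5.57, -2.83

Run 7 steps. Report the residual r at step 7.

step 1: x_pred=3.0758  r=-2.3658  x^+=2.2667  v^+=2.3646  a^+=0.7528
step 2: x_pred=6.1112  r=-1.5912  x^+=5.5670  v^+=3.0290  a^+=0.5933
step 3: x_pred=10.1586  r=-13.1586  x^+=5.6584  v^+=0.9763  a^+=-0.7258
step 4: x_pred=6.3151  r=-7.3351  x^+=3.8065  v^+=-1.5836  a^+=-1.4611
step 5: x_pred=0.3727  r=-2.2927  x^+=-0.4114  v^+=-4.0376  a^+=-1.6909
step 6: x_pred=-7.3399  r=12.9099  x^+=-2.9247  v^+=-3.5095  a^+=-0.3967
step 7: x_pred=-7.9836  r=5.1536  x^+=-6.2211  v^+=-2.9258  a^+=0.1199

resid = 5.1536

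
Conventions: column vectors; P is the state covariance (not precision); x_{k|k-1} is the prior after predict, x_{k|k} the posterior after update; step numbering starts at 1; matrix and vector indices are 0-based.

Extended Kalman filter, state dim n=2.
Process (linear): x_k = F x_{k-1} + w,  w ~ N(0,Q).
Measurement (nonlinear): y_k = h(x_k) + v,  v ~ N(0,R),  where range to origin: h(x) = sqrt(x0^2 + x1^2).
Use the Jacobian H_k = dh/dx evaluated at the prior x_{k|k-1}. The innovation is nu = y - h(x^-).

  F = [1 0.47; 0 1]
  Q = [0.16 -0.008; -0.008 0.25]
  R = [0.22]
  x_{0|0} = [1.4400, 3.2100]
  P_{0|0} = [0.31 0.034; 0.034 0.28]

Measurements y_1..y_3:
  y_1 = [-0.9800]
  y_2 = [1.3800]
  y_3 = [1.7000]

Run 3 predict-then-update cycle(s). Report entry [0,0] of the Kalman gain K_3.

K[0,0] = 0.4412

step 1: x^-=[2.9487, 3.2100]  P^-=[0.5638 0.1576; 0.1576 0.5300]  H_jac=[0.6765 0.7364]  S=[0.9225]  K=[0.5393; 0.5387]  nu=[-5.3388]  x^+=[0.0697, 0.3341]  P^+=[0.2955 -0.1104; -0.1104 0.2623]
step 2: x^-=[0.2267, 0.3341]  P^-=[0.4097 0.0049; 0.0049 0.5123]  H_jac=[0.5614 0.8275]  S=[0.7045]  K=[0.3323; 0.6057]  nu=[0.9762]  x^+=[0.5511, 0.9254]  P^+=[0.3319 -0.1369; -0.1369 0.2539]
step 3: x^-=[0.9860, 0.9254]  P^-=[0.4194 -0.0255; -0.0255 0.5039]  H_jac=[0.7292 0.6843]  S=[0.6534]  K=[0.4412; 0.4992]  nu=[0.3478]  x^+=[1.1394, 1.0990]  P^+=[0.2922 -0.1695; -0.1695 0.3410]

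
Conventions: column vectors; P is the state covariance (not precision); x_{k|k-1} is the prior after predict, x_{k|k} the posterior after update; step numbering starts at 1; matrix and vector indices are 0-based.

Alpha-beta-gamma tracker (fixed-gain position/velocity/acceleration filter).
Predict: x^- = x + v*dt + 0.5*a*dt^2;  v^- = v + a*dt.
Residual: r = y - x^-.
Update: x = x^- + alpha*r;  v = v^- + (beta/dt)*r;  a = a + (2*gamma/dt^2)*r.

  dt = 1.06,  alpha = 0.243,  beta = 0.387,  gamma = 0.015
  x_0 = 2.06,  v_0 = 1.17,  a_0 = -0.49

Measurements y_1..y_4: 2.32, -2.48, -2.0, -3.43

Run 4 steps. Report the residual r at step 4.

step 1: x_pred=3.0249  r=-0.7049  x^+=2.8536  v^+=0.3932  a^+=-0.5088
step 2: x_pred=2.9846  r=-5.4646  x^+=1.6567  v^+=-2.1412  a^+=-0.6547
step 3: x_pred=-0.9808  r=-1.0192  x^+=-1.2285  v^+=-3.2073  a^+=-0.6819
step 4: x_pred=-5.0113  r=1.5813  x^+=-4.6271  v^+=-3.3528  a^+=-0.6397

resid = 1.5813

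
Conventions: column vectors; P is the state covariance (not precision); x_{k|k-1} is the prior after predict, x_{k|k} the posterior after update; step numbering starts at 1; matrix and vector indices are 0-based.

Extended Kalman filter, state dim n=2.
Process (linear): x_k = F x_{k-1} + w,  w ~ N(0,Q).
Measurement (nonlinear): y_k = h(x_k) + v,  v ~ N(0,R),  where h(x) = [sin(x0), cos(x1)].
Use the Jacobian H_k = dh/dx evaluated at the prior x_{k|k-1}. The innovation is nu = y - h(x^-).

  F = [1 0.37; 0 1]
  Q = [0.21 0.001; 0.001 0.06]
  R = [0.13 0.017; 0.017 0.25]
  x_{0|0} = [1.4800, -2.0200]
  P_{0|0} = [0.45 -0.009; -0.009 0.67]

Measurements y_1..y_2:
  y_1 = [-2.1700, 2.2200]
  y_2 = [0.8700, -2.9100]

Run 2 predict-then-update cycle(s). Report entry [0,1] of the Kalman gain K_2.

K[0,1] = 0.1086

step 1: x^-=[0.7326, -2.0200]  P^-=[0.7451 0.2399; 0.2399 0.7300]  H_jac=[0.7434 0.0000; 0.0000 0.9008]  S=[0.5418 0.1777; 0.1777 0.8423]  K=[1.0079 0.0440; 0.0786 0.7641]  nu=[-2.8388, 2.6542]  x^+=[-2.0121, -0.2152]  P^+=[0.1773 0.0312; 0.0312 0.2135]
step 2: x^-=[-2.0917, -0.2152]  P^-=[0.4396 0.1112; 0.1112 0.2735]  H_jac=[-0.4977 0.0000; 0.0000 0.2136]  S=[0.2389 0.0052; 0.0052 0.2625]  K=[-0.9182 0.1086; -0.2367 0.2272]  nu=[1.7374, -3.8869]  x^+=[-4.1091, -1.5097]  P^+=[0.2361 0.0541; 0.0541 0.2472]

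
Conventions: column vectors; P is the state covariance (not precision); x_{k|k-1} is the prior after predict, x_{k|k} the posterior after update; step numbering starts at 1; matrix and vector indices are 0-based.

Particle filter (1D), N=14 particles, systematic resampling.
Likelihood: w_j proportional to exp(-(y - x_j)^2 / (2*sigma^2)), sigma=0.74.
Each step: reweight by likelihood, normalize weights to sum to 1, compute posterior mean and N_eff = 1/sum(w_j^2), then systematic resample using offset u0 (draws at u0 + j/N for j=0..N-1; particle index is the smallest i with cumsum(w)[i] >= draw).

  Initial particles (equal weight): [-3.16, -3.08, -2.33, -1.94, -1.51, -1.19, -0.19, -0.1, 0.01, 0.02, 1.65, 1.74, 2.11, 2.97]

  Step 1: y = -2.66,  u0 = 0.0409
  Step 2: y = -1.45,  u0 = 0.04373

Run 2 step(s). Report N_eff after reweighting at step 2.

N_eff = 8.5839

step 1: w=[0.2197, 0.2350, 0.2499, 0.1720, 0.0825, 0.0384, 0.0011, 0.0007, 0.0004, 0.0004, 0.0000, 0.0000, 0.0000, 0.0000]  mean=-2.5044  Neff=4.9069  idx=[0, 0, 0, 1, 1, 1, 2, 2, 2, 2, 3, 3, 4, 5]
step 2: w=[0.0116, 0.0116, 0.0116, 0.0148, 0.0148, 0.0148, 0.0823, 0.0823, 0.0823, 0.0823, 0.1341, 0.1341, 0.1664, 0.1570]  mean=-1.9719  Neff=8.5839  idx=[3, 6, 7, 8, 9, 9, 10, 11, 11, 12, 12, 12, 13, 13]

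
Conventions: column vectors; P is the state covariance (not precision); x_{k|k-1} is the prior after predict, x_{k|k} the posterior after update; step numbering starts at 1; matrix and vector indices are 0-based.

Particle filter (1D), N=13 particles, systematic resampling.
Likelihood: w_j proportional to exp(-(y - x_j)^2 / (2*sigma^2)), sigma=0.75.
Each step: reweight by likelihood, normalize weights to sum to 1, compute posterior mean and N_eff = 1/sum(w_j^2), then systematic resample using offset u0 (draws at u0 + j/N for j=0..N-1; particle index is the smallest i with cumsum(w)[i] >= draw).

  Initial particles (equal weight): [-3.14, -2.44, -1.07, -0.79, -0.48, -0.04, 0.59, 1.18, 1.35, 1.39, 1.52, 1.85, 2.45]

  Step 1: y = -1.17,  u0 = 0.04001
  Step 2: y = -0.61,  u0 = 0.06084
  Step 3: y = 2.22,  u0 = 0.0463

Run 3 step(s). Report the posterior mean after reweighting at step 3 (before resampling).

step 1: w=[0.0099, 0.0746, 0.3101, 0.2751, 0.2049, 0.1005, 0.0199, 0.0023, 0.0011, 0.0009, 0.0005, 0.0001, 0.0000]  mean=-0.8465  Neff=4.3481  idx=[1, 2, 2, 2, 2, 3, 3, 3, 3, 4, 4, 5, 5]
step 2: w=[0.0048, 0.0773, 0.0773, 0.0773, 0.0773, 0.0906, 0.0906, 0.0906, 0.0906, 0.0919, 0.0919, 0.0699, 0.0699]  mean=-0.7226  Neff=11.9859  idx=[1, 2, 3, 4, 5, 6, 7, 8, 8, 9, 10, 11, 12]
step 3: w=[0.0025, 0.0025, 0.0025, 0.0025, 0.0121, 0.0121, 0.0121, 0.0121, 0.0121, 0.0584, 0.0584, 0.4063, 0.4063]  mean=-0.1472  Neff=2.9610  idx=[6, 9, 11, 11, 11, 11, 11, 11, 12, 12, 12, 12, 12]

post_mean = -0.1472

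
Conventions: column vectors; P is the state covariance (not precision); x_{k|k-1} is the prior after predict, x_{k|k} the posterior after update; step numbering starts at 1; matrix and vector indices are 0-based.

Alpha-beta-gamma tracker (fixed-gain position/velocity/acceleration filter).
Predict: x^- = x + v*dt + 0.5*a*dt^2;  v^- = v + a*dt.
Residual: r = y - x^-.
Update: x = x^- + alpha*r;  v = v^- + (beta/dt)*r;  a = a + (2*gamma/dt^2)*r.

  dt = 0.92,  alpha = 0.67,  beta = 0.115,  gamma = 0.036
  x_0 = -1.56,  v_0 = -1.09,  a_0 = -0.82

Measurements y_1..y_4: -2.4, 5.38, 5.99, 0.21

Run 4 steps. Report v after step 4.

step 1: x_pred=-2.9098  r=0.5098  x^+=-2.5682  v^+=-1.7807  a^+=-0.7766
step 2: x_pred=-4.5351  r=9.9151  x^+=2.1080  v^+=-1.2558  a^+=0.0668
step 3: x_pred=0.9810  r=5.0090  x^+=4.3370  v^+=-0.5682  a^+=0.4929
step 4: x_pred=4.0229  r=-3.8129  x^+=1.4683  v^+=-0.5913  a^+=0.1686

v_post = -0.5913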